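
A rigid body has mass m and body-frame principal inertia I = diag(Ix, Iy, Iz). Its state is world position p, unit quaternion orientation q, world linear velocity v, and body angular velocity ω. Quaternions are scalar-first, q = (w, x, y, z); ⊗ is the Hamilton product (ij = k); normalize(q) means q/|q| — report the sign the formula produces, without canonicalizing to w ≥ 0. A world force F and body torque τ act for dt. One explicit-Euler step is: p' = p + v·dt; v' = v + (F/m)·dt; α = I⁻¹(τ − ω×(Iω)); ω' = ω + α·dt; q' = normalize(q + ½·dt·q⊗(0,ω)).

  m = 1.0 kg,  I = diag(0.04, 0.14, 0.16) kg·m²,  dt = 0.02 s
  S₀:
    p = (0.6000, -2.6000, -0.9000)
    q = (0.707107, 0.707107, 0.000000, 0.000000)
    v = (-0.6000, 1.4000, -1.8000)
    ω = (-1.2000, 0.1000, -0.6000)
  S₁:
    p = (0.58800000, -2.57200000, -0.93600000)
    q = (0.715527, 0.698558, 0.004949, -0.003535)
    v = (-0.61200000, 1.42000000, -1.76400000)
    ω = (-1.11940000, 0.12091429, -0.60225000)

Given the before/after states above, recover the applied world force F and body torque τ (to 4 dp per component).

ω₁ − ω₀ = (0.08060000, 0.02091429, -0.00225000)
τ = I·(Δω/dt) + ω₀×(Iω₀) = (0.1600, 0.0600, -0.0300)
Δv = v₁−v₀ = (-0.01200000, 0.02000000, 0.03600000)
m·(v₁−v₀)/dt = (-0.6000, 1.0000, 1.8000)

F = (-0.6000, 1.0000, 1.8000)
τ = (0.1600, 0.0600, -0.0300)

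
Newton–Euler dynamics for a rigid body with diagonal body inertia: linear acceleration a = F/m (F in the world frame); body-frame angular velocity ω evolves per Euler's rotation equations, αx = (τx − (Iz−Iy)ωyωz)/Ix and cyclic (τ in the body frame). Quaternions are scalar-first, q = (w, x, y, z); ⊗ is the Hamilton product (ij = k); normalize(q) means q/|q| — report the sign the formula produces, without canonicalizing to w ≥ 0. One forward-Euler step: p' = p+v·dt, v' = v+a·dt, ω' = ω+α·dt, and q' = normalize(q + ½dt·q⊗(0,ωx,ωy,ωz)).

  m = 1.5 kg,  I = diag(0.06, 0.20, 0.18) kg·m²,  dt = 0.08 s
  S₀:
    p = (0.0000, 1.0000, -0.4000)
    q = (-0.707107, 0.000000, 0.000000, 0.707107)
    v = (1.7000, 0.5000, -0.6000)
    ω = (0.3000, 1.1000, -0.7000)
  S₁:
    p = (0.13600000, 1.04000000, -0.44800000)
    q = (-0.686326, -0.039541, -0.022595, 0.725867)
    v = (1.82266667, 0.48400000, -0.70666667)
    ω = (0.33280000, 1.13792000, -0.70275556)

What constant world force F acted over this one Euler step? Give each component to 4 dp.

velocity change Δv = (0.12266667, -0.01600000, -0.10666667)
F = m·Δv/dt = (2.3000, -0.3000, -2.0000)

F = (2.3000, -0.3000, -2.0000)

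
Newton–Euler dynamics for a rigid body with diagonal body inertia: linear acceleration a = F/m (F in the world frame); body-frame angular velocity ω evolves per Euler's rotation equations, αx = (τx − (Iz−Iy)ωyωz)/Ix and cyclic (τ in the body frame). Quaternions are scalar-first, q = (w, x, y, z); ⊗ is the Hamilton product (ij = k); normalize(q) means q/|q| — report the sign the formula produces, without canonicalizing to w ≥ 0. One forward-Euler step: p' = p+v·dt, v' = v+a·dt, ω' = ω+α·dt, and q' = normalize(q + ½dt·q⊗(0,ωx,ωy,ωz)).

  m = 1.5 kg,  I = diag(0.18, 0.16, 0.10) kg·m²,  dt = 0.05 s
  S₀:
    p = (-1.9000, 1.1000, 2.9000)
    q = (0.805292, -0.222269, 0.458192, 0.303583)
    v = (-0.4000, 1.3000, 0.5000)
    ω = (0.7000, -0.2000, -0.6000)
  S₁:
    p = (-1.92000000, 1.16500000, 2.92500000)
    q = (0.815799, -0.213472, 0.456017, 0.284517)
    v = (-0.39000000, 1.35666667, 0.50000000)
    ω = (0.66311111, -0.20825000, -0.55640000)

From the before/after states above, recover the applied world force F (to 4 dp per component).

v₁ − v₀ = (0.01000000, 0.05666667, 0.00000000)
m·(v₁−v₀)/dt = (0.3000, 1.7000, 0.0000)

F = (0.3000, 1.7000, 0.0000)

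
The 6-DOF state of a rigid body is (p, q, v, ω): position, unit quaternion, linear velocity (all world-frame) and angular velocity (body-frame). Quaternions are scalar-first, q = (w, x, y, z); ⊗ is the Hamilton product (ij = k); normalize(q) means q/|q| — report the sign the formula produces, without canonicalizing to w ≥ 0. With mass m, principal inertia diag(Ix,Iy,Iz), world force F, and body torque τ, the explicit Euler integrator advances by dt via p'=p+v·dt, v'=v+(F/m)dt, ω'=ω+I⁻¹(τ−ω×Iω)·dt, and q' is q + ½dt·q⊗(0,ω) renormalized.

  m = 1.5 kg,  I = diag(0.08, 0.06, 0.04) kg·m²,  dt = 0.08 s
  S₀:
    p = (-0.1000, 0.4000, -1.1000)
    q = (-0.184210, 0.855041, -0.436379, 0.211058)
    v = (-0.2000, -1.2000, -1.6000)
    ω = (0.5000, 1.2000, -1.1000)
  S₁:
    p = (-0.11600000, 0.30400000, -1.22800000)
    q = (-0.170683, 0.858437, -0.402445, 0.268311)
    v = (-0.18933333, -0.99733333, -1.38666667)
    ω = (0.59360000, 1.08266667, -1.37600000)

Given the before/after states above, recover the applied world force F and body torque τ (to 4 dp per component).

F = (0.2000, 3.8000, 4.0000)
τ = (0.1200, -0.1100, -0.1500)

v₁ − v₀ = (0.01066667, 0.20266667, 0.21333333)
m·(v₁−v₀)/dt = (0.2000, 3.8000, 4.0000)
rate change Δω = (0.09360000, -0.11733333, -0.27600000)
gyro term ω₀×Iω₀ = (0.0264, -0.0220, -0.0120)
applied torque τ = (0.1200, -0.1100, -0.1500)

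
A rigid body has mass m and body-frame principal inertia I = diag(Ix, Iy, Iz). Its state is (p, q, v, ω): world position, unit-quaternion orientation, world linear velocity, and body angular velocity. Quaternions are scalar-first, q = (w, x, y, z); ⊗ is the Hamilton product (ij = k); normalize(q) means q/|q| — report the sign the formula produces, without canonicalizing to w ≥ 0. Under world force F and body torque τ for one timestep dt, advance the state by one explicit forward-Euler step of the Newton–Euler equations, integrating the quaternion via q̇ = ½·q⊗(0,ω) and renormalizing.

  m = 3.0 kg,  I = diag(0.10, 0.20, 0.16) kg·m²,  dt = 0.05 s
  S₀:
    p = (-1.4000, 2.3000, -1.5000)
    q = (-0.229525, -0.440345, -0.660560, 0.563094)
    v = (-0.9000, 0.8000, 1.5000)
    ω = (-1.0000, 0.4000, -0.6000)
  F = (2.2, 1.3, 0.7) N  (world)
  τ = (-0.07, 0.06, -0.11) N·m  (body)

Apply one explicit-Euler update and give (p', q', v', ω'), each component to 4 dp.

p' = (-1.4450, 2.3400, -1.4250)
q' = (-0.2254, -0.4301, -0.6832, 0.5454)
v' = (-0.8633, 0.8217, 1.5117)
ω' = (-1.0398, 0.4240, -0.6219)

α = I⁻¹(τ − ω×Iω) = (-0.7960, 0.4800, -0.4375)
ω + α·dt = (-1.0398, 0.4240, -0.6219)
Hamilton product q⊗(0,ω) = (0.1617354, 0.4006234, -0.9191110, -0.6989830)
q + ½dt·q⊗(0,ω), renormalized = (-0.2254, -0.4301, -0.6832, 0.5454)
a = (0.7333, 0.4333, 0.2333)
new position p' = (-1.4450, 2.3400, -1.4250)
new velocity v' = (-0.8633, 0.8217, 1.5117)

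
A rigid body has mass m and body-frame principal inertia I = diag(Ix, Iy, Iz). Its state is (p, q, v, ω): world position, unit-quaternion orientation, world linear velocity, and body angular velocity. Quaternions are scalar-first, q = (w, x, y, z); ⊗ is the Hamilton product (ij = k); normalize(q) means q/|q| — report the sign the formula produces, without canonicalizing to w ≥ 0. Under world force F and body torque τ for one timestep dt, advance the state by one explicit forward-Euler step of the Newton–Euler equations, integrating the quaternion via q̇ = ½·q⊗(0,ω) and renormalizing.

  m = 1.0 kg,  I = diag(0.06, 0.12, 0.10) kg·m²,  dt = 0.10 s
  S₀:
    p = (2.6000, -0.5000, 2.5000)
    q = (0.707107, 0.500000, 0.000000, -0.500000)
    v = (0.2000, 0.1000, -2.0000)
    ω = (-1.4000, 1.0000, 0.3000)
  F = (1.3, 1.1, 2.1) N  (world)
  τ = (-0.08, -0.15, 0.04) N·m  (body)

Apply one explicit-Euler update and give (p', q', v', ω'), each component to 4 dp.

p' = (2.6200, -0.4900, 2.3000)
q' = (0.7468, 0.4737, 0.0626, -0.4626)
v' = (0.3300, 0.2100, -1.7900)
ω' = (-1.5233, 0.8610, 0.4240)

linear accel F/m = (1.3000, 1.1000, 2.1000)
new position p' = (2.6200, -0.4900, 2.3000)
v' = v + a·dt = (0.3300, 0.2100, -1.7900)
precession coupling ω×(Iω) = (-0.0060, 0.0168, -0.0840)
(τ − ω×Iω)/I = (-1.2333, -1.3900, 1.2400)
ω' = ω + α·dt = (-1.5233, 0.8610, 0.4240)
q⊗(0,ω) = (0.8500000, -0.4899498, 1.2571070, 0.7121321)
updated quaternion q' = (0.7468, 0.4737, 0.0626, -0.4626)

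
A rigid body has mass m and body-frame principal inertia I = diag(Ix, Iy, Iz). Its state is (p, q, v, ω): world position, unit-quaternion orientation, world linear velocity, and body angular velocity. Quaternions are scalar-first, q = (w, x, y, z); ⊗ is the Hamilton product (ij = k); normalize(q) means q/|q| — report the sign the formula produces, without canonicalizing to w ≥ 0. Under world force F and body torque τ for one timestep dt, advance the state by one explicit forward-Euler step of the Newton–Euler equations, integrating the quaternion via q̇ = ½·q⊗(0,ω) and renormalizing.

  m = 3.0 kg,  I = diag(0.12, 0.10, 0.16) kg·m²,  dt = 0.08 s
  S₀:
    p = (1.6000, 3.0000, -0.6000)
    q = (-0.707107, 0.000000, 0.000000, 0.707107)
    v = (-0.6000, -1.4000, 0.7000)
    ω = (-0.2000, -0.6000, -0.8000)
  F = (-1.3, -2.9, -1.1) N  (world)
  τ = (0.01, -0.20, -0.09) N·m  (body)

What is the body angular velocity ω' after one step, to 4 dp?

(τ − ω×Iω)/I = (-0.1567, -1.9360, -0.5475)
new body rate ω' = (-0.2125, -0.7549, -0.8438)

ω' = (-0.2125, -0.7549, -0.8438)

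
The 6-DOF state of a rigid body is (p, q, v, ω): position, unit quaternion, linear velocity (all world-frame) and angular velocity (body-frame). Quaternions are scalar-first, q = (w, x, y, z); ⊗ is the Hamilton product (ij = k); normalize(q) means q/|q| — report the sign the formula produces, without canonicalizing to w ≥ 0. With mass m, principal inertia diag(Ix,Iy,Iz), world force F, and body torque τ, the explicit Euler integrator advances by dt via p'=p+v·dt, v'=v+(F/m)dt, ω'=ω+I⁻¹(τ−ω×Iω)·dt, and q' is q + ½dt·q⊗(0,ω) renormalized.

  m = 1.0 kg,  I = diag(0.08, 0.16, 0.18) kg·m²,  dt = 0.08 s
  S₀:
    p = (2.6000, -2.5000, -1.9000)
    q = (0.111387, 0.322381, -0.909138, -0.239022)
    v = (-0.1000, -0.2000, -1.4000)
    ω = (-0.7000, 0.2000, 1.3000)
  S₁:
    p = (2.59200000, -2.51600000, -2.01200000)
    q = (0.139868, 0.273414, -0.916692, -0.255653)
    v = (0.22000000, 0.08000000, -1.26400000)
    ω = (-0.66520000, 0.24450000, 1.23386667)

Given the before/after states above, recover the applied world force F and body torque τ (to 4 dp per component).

ω₁ − ω₀ = (0.03480000, 0.04450000, -0.06613333)
ω₀×(Iω₀) = (0.0052, 0.0910, -0.0112)
I·α + gyro = (0.0400, 0.1800, -0.1600)
Δv = v₁−v₀ = (0.32000000, 0.28000000, 0.13600000)
m·(v₁−v₀)/dt = (4.0000, 3.5000, 1.7000)

F = (4.0000, 3.5000, 1.7000)
τ = (0.0400, 0.1800, -0.1600)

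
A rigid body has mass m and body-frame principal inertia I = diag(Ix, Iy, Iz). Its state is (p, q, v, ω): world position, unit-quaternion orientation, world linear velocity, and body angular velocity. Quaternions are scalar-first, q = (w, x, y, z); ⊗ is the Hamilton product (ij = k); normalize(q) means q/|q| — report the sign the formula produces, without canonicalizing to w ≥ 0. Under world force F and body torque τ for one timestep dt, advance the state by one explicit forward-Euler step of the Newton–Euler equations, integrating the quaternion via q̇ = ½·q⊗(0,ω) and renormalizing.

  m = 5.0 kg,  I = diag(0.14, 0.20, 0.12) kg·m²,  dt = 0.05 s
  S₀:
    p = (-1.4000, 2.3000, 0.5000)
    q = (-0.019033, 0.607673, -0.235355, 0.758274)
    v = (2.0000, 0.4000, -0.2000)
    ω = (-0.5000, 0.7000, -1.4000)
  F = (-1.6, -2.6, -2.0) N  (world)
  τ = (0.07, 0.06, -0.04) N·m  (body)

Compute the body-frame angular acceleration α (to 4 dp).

ω×(Iω) gyroscopic = (0.0784, 0.0140, -0.0210)
(τ − ω×Iω)/I = (-0.0600, 0.2300, -0.1583)

α = (-0.0600, 0.2300, -0.1583)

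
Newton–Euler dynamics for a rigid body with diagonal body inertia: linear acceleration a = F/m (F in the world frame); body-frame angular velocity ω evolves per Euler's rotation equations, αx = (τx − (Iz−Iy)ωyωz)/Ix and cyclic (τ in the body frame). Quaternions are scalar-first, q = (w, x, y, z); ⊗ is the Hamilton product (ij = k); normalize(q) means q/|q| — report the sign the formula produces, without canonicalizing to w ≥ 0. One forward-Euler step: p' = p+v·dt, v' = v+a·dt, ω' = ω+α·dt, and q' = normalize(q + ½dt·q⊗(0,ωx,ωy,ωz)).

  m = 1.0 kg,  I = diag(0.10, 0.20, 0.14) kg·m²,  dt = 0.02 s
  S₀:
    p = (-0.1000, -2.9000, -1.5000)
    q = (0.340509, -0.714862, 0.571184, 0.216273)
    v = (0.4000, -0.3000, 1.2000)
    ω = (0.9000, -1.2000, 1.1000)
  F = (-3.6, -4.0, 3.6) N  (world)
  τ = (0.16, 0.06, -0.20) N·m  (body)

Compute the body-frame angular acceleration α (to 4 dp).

precession coupling ω×(Iω) = (0.0792, -0.0396, -0.1080)
(τ − ω×Iω)/I = (0.8080, 0.4980, -0.6571)

α = (0.8080, 0.4980, -0.6571)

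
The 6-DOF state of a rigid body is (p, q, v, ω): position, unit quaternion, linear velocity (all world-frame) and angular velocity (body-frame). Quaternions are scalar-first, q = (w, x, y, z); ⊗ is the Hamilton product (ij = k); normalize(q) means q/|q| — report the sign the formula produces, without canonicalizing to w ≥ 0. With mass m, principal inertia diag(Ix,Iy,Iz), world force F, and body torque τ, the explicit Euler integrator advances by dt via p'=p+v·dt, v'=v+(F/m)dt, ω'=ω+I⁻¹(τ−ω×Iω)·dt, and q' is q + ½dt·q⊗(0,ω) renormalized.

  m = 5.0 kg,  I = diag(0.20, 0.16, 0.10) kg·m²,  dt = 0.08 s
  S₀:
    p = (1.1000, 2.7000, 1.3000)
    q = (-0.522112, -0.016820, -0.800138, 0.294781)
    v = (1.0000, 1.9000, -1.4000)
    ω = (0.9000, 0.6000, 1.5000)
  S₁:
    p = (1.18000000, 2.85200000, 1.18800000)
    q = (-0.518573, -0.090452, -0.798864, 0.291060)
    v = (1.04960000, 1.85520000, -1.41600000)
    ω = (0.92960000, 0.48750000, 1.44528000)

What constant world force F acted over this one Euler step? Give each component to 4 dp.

Δv = v₁−v₀ = (0.04960000, -0.04480000, -0.01600000)
applied force F = (3.1000, -2.8000, -1.0000)

F = (3.1000, -2.8000, -1.0000)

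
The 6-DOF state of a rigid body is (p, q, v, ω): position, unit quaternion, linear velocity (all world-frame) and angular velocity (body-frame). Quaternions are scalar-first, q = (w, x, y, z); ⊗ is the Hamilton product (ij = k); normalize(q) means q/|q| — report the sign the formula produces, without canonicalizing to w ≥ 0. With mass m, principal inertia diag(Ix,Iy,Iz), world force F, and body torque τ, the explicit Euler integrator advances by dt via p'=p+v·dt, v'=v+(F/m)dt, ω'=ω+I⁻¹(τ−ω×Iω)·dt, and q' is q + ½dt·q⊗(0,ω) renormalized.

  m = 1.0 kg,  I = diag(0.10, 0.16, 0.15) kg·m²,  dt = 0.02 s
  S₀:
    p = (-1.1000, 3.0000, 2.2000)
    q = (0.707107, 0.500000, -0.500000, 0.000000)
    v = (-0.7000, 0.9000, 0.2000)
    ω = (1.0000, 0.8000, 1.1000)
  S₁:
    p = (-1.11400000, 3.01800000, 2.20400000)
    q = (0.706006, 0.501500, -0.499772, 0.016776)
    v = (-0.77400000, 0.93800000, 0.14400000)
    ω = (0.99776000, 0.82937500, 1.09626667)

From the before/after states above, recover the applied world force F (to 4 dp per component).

F = (-3.7000, 1.9000, -2.8000)

velocity change Δv = (-0.07400000, 0.03800000, -0.05600000)
F = m·Δv/dt = (-3.7000, 1.9000, -2.8000)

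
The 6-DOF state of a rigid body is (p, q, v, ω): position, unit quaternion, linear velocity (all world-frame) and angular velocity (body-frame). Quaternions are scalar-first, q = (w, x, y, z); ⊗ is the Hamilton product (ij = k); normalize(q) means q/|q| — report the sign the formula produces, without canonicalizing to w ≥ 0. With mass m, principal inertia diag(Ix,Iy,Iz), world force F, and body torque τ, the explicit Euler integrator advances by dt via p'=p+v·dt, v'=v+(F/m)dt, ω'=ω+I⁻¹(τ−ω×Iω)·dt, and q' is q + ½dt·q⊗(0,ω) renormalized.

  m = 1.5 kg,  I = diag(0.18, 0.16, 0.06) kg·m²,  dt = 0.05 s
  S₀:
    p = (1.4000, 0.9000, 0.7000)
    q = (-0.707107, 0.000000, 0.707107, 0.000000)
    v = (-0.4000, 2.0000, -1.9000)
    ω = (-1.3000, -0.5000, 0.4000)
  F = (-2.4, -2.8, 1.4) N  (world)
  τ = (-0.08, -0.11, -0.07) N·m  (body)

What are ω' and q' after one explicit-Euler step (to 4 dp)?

ω' = (-1.3278, -0.5149, 0.3525)
q' = (-0.6978, 0.0300, 0.7155, 0.0159)

(τ − ω×Iω)/I = (-0.5556, -0.2975, -0.9500)
new body rate ω' = (-1.3278, -0.5149, 0.3525)
q⊗(0,ω) = (0.3535535, 1.2020819, 0.3535535, 0.6363963)
q' = normalize(q + ½dt·q⊗(0,ω)) = (-0.6978, 0.0300, 0.7155, 0.0159)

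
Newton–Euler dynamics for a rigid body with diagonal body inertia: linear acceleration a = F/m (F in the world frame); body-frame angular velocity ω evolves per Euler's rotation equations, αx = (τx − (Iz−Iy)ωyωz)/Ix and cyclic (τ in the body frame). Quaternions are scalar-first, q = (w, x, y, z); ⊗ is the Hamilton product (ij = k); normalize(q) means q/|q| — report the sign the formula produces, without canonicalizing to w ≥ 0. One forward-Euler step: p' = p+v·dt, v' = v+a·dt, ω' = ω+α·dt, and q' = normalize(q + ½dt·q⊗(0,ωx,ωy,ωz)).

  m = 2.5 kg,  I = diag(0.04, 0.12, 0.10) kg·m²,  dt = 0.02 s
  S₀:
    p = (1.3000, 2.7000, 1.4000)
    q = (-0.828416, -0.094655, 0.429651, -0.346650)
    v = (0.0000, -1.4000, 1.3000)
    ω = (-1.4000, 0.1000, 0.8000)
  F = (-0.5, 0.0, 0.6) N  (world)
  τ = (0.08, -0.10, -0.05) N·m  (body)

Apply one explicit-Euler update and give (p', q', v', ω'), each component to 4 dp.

angular accel α = (2.0400, -1.3933, -0.3880)
new body rate ω' = (-1.3592, 0.0721, 0.7922)
Hamilton product q⊗(0,ω) = (0.1018379, 1.5381682, 0.4781924, -0.0706869)
q + ½dt·q⊗(0,ω), renormalized = (-0.8273, -0.0793, 0.4344, -0.3473)
a = F/m = (-0.2000, 0.0000, 0.2400)
new position p' = (1.3000, 2.6720, 1.4260)
new velocity v' = (-0.0040, -1.4000, 1.3048)

p' = (1.3000, 2.6720, 1.4260)
q' = (-0.8273, -0.0793, 0.4344, -0.3473)
v' = (-0.0040, -1.4000, 1.3048)
ω' = (-1.3592, 0.0721, 0.7922)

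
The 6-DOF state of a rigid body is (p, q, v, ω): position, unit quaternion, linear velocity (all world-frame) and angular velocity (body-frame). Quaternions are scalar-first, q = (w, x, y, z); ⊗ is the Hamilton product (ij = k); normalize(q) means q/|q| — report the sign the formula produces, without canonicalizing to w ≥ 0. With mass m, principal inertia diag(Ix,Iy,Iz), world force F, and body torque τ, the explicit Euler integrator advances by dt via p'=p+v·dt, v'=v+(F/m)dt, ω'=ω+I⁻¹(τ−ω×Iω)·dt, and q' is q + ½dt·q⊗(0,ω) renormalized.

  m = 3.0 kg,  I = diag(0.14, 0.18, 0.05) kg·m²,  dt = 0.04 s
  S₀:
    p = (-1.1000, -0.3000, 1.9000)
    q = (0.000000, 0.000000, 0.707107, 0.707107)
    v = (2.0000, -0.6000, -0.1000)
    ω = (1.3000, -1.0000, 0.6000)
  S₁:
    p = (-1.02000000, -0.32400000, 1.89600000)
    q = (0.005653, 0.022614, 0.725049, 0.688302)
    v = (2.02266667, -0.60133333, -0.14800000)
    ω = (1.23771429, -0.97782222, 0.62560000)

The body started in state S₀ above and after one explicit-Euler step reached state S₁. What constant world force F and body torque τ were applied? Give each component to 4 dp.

F = (1.7000, -0.1000, -3.6000)
τ = (-0.1400, 0.1700, -0.0200)

ω₁ − ω₀ = (-0.06228571, 0.02217778, 0.02560000)
ω₀×(Iω₀) = (0.0780, 0.0702, -0.0520)
τ = I·(Δω/dt) + ω₀×(Iω₀) = (-0.1400, 0.1700, -0.0200)
v₁ − v₀ = (0.02266667, -0.00133333, -0.04800000)
applied force F = (1.7000, -0.1000, -3.6000)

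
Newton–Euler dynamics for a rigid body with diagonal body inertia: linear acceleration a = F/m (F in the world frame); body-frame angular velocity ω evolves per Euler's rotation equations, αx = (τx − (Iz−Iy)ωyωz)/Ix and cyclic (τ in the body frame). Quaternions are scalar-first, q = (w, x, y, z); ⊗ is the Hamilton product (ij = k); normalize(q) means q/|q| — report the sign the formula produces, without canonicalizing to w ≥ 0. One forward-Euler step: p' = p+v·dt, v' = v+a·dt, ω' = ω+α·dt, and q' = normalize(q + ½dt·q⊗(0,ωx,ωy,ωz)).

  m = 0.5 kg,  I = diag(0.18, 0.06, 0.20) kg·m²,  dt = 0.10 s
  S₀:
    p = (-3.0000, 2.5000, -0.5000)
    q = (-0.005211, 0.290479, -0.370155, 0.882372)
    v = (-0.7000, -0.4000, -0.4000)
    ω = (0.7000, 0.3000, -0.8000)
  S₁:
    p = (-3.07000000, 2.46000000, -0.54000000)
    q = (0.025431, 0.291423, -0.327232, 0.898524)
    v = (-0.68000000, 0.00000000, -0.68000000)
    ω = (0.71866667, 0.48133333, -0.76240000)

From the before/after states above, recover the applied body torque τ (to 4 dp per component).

rate change Δω = (0.01866667, 0.18133333, 0.03760000)
ω₀×(Iω₀) = (-0.0336, 0.0112, -0.0252)
applied torque τ = (0.0000, 0.1200, 0.0500)

τ = (0.0000, 0.1200, 0.0500)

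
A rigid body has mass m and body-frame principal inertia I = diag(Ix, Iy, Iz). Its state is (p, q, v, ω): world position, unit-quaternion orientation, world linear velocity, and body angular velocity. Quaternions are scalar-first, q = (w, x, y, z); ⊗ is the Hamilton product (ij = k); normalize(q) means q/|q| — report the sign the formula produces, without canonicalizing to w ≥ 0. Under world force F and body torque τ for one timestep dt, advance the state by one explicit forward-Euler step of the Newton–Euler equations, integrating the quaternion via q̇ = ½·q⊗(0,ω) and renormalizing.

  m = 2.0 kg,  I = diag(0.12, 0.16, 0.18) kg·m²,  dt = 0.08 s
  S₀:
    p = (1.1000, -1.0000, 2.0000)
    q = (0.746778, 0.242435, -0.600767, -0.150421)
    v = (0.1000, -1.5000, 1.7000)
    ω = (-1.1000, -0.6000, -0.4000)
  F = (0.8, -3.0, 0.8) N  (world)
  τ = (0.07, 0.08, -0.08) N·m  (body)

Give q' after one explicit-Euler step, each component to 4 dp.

q' = (0.7396, 0.2153, -0.6074, -0.1944)

Hamilton product q⊗(0,ω) = (-0.1539501, -0.6714016, -0.1856297, -1.1050159)
q' = normalize(q + ½dt·q⊗(0,ω)) = (0.7396, 0.2153, -0.6074, -0.1944)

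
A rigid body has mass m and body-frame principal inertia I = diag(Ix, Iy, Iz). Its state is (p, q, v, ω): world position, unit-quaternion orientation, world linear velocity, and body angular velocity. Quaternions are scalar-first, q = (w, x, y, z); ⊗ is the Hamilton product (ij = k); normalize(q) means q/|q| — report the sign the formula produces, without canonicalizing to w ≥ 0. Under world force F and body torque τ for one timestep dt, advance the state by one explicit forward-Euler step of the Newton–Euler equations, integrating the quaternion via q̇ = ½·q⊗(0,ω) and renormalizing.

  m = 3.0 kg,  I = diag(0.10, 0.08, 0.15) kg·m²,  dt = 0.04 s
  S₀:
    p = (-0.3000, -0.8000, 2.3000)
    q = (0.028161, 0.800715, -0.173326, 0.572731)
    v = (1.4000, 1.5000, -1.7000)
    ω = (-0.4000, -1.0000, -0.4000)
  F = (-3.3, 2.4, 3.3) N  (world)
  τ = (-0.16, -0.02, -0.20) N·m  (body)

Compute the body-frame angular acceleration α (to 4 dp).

α = (-1.8800, -0.1500, -1.2800)

precession coupling ω×(Iω) = (0.0280, -0.0080, -0.0080)
(τ − ω×Iω)/I = (-1.8800, -0.1500, -1.2800)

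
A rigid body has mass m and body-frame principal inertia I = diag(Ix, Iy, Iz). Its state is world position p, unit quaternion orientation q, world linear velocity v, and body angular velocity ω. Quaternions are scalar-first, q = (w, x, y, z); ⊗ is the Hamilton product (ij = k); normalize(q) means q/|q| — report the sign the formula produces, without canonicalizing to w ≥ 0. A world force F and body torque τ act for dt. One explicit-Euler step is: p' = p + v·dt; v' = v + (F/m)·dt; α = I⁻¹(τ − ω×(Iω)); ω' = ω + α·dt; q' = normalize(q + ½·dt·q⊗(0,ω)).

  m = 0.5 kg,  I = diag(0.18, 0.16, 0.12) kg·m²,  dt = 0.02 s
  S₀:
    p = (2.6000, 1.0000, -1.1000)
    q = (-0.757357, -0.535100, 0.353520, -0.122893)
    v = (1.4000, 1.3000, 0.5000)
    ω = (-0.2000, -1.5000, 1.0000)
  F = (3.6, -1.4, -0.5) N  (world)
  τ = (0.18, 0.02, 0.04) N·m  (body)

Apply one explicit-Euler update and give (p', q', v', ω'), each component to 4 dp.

p' = p + v·dt = (2.6280, 1.0260, -1.0900)
v + (F/m)dt = (1.5440, 1.2440, 0.4800)
angular accel α = (0.6667, 0.2000, 0.3833)
ω + α·dt = (-0.1867, -1.4960, 1.0077)
q⊗(0,ω) = (0.5461530, 0.3206519, 1.6957141, 0.1159970)
q + ½dt·q⊗(0,ω), renormalized = (-0.7518, -0.5318, 0.3704, -0.1217)

p' = (2.6280, 1.0260, -1.0900)
q' = (-0.7518, -0.5318, 0.3704, -0.1217)
v' = (1.5440, 1.2440, 0.4800)
ω' = (-0.1867, -1.4960, 1.0077)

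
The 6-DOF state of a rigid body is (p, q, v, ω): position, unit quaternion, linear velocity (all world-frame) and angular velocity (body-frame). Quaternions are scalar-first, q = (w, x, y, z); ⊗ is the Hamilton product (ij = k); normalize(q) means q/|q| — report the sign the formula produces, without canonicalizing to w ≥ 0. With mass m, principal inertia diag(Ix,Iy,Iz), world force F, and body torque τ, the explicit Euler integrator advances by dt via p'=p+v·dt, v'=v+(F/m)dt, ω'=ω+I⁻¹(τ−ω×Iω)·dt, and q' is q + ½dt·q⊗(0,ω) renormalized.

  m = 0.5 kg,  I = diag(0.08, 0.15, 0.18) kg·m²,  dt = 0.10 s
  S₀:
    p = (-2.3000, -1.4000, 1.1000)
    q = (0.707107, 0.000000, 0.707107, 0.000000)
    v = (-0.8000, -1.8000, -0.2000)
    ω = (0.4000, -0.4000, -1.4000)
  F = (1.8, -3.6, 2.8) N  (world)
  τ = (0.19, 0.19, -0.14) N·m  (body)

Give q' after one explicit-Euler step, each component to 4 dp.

q⊗(0,ω) = (0.2828428, -0.7071070, -0.2828428, -1.2727926)
q + ½dt·q⊗(0,ω), renormalized = (0.7192, -0.0353, 0.6910, -0.0635)

q' = (0.7192, -0.0353, 0.6910, -0.0635)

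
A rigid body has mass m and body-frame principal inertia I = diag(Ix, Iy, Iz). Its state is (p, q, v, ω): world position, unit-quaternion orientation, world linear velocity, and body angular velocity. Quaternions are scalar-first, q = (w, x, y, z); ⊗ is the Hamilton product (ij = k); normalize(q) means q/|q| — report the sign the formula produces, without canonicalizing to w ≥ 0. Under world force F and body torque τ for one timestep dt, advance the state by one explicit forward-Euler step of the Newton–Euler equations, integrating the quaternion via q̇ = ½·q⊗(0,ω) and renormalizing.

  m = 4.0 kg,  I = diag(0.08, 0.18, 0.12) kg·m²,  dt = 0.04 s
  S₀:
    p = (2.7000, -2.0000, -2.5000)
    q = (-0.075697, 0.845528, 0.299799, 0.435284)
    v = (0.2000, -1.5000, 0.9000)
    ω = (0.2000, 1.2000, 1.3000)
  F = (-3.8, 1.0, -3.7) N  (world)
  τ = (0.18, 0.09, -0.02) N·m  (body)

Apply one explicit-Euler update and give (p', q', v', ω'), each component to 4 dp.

ω×(Iω) gyroscopic = (-0.0936, -0.0104, 0.0240)
angular accel α = (3.4200, 0.5578, -0.3667)
ω' = ω + α·dt = (0.3368, 1.2223, 1.2853)
q⊗(0,ω) = (-1.0947336, -0.1477415, -1.1029660, 0.8562677)
q' = normalize(q + ½dt·q⊗(0,ω)) = (-0.0975, 0.8420, 0.2776, 0.4521)
new position p' = (2.7080, -2.0600, -2.4640)
v + (F/m)dt = (0.1620, -1.4900, 0.8630)

p' = (2.7080, -2.0600, -2.4640)
q' = (-0.0975, 0.8420, 0.2776, 0.4521)
v' = (0.1620, -1.4900, 0.8630)
ω' = (0.3368, 1.2223, 1.2853)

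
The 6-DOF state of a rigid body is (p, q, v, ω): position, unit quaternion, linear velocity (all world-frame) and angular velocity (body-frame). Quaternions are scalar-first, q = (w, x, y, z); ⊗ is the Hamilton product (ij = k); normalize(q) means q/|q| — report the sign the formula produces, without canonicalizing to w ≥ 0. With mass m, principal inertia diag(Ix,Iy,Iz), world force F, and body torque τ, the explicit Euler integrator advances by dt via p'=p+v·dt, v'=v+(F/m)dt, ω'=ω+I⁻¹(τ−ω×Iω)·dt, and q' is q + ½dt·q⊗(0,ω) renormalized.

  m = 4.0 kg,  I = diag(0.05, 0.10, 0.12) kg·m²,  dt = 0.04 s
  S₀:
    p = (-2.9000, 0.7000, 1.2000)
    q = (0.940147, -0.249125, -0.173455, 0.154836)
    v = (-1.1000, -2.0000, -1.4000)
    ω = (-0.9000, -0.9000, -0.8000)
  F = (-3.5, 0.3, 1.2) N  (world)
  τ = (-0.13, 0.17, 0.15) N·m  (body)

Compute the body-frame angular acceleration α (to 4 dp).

α = (-2.8880, 2.2040, 0.9125)

ω×(Iω) gyroscopic = (0.0144, -0.0504, 0.0405)
(τ − ω×Iω)/I = (-2.8880, 2.2040, 0.9125)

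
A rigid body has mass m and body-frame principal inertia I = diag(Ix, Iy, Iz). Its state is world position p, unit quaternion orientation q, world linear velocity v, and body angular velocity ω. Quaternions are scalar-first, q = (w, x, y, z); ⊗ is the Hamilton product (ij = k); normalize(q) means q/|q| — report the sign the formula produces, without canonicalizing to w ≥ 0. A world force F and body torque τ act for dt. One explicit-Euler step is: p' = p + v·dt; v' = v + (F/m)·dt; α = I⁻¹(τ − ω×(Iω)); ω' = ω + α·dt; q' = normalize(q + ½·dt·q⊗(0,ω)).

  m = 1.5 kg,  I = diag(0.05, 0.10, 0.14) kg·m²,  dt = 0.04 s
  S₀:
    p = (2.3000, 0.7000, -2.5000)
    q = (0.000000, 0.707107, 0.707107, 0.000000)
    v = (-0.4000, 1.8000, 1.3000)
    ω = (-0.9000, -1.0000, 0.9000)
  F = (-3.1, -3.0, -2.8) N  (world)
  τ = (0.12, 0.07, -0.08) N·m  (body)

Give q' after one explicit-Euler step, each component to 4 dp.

q' = (0.0269, 0.7195, 0.6940, -0.0014)

q⊗(0,ω) = (1.3435033, 0.6363963, -0.6363963, -0.0707107)
updated quaternion q' = (0.0269, 0.7195, 0.6940, -0.0014)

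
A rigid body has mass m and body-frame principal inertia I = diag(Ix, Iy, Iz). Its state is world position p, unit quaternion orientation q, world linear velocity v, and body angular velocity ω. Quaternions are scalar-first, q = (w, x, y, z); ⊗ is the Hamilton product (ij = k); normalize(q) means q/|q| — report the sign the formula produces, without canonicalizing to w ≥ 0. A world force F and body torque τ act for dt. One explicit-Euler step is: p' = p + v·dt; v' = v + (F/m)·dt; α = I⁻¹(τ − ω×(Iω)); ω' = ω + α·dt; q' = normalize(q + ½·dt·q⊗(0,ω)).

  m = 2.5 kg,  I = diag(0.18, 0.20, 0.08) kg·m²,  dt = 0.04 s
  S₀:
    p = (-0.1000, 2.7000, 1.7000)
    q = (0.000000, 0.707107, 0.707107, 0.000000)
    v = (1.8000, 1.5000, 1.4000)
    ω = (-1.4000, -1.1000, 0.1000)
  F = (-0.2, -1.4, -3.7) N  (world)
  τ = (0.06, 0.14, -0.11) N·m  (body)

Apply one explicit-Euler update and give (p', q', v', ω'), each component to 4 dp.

p' = (-0.0280, 2.7600, 1.7560)
q' = (0.0353, 0.7081, 0.7052, 0.0042)
v' = (1.7968, 1.4776, 1.3408)
ω' = (-1.3896, -1.0692, 0.0296)

p + v·dt = (-0.0280, 2.7600, 1.7560)
v + (F/m)dt = (1.7968, 1.4776, 1.3408)
precession coupling ω×(Iω) = (0.0132, -0.0140, 0.0308)
(τ − ω×Iω)/I = (0.2600, 0.7700, -1.7600)
ω' = ω + α·dt = (-1.3896, -1.0692, 0.0296)
Hamilton product q⊗(0,ω) = (1.7677675, 0.0707107, -0.0707107, 0.2121321)
q' = normalize(q + ½dt·q⊗(0,ω)) = (0.0353, 0.7081, 0.7052, 0.0042)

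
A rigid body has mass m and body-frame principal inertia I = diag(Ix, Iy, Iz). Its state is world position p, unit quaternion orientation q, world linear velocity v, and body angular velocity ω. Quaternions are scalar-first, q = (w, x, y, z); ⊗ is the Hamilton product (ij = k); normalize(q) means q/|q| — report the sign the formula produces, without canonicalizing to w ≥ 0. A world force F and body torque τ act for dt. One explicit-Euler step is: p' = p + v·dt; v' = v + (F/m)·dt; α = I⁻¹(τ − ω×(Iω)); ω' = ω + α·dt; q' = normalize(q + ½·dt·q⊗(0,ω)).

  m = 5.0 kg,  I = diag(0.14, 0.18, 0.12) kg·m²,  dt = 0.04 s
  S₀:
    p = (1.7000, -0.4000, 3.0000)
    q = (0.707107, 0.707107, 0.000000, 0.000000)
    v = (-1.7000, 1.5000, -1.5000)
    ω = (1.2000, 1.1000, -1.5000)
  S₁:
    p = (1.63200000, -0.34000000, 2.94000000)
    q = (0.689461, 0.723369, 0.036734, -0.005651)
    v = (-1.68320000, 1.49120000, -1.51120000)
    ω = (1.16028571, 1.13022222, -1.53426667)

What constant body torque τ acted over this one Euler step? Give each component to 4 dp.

τ = (-0.0400, 0.1000, -0.0500)

rate change Δω = (-0.03971429, 0.03022222, -0.03426667)
applied torque τ = (-0.0400, 0.1000, -0.0500)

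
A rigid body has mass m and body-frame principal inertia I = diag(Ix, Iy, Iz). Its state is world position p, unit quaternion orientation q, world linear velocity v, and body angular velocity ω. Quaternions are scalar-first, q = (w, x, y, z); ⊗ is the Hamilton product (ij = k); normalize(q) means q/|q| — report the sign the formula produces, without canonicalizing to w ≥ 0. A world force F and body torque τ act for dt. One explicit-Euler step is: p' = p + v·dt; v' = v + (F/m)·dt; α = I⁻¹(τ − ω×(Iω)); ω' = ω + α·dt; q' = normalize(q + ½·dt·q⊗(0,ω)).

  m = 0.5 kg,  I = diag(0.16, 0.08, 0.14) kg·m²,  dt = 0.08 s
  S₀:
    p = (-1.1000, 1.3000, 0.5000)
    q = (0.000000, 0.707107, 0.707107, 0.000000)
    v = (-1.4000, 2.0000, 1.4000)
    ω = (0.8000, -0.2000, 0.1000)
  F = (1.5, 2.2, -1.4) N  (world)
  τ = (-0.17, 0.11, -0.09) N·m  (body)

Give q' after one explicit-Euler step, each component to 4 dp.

2q̇ = q⊗(0,ω) = (-0.4242642, 0.0707107, -0.0707107, -0.7071070)
q' = normalize(q + ½dt·q⊗(0,ω)) = (-0.0170, 0.7095, 0.7039, -0.0283)

q' = (-0.0170, 0.7095, 0.7039, -0.0283)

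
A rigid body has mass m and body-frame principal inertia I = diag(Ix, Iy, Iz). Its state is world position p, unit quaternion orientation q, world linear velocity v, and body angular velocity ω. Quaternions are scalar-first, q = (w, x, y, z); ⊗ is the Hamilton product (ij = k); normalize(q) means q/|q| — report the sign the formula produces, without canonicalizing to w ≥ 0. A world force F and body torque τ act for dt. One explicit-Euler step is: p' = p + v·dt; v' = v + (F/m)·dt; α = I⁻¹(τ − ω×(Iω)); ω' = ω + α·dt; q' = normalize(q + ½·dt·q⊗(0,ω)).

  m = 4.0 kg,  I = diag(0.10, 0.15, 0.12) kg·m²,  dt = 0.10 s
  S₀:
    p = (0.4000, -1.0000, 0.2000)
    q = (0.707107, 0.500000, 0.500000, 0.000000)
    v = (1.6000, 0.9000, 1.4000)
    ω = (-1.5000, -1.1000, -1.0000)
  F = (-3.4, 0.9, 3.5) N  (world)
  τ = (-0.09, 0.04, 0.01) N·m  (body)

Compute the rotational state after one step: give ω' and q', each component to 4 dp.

ω' = (-1.5570, -1.0533, -1.0604)
q' = (0.7678, 0.4196, 0.4834, -0.0252)

precession coupling ω×(Iω) = (-0.0330, -0.0300, 0.0825)
angular accel α = (-0.5700, 0.4667, -0.6042)
ω' = ω + α·dt = (-1.5570, -1.0533, -1.0604)
2q̇ = q⊗(0,ω) = (1.3000000, -1.5606605, -0.2778177, -0.5071070)
q + ½dt·q⊗(0,ω), renormalized = (0.7678, 0.4196, 0.4834, -0.0252)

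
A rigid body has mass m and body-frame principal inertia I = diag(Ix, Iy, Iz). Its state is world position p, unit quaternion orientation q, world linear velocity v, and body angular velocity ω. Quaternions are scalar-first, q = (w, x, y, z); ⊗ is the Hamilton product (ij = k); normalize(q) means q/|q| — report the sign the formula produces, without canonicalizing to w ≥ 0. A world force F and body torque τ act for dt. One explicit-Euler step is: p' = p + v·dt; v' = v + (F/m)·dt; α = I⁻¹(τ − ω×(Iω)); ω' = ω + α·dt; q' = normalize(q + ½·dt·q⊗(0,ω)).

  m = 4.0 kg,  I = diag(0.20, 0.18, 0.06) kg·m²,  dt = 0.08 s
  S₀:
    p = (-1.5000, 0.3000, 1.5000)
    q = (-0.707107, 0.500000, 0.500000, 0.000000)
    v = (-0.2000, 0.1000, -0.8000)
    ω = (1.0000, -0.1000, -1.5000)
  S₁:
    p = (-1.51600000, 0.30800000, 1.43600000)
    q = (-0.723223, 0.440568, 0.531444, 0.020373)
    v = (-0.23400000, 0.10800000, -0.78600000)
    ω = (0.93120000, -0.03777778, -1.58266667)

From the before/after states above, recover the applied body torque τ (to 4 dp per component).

Δω = ω₁−ω₀ = (-0.06880000, 0.06222222, -0.08266667)
ω₀×(Iω₀) = (-0.0180, -0.2100, 0.0020)
applied torque τ = (-0.1900, -0.0700, -0.0600)

τ = (-0.1900, -0.0700, -0.0600)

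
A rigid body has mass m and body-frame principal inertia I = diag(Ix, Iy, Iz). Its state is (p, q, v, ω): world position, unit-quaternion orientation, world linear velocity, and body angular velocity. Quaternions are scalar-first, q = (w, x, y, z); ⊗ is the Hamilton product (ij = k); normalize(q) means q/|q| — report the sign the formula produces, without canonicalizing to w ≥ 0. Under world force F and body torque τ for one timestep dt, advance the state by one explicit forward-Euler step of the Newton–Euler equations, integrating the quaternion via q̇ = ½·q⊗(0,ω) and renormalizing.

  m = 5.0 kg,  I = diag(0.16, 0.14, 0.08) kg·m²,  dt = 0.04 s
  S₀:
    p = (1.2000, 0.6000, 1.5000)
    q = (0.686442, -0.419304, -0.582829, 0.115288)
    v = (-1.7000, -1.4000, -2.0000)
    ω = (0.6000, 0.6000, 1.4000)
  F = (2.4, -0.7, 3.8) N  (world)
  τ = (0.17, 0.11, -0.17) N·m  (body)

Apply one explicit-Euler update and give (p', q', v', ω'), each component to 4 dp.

precession coupling ω×(Iω) = (-0.0504, 0.0672, -0.0072)
(τ − ω×Iω)/I = (1.3775, 0.3057, -2.0350)
ω + α·dt = (0.6551, 0.6122, 1.3186)
2q̇ = q⊗(0,ω) = (0.4398766, -0.4732682, 1.0680636, 1.0591338)
q + ½dt·q⊗(0,ω), renormalized = (0.6949, -0.4285, -0.5612, 0.1364)
linear accel F/m = (0.4800, -0.1400, 0.7600)
p + v·dt = (1.1320, 0.5440, 1.4200)
new velocity v' = (-1.6808, -1.4056, -1.9696)

p' = (1.1320, 0.5440, 1.4200)
q' = (0.6949, -0.4285, -0.5612, 0.1364)
v' = (-1.6808, -1.4056, -1.9696)
ω' = (0.6551, 0.6122, 1.3186)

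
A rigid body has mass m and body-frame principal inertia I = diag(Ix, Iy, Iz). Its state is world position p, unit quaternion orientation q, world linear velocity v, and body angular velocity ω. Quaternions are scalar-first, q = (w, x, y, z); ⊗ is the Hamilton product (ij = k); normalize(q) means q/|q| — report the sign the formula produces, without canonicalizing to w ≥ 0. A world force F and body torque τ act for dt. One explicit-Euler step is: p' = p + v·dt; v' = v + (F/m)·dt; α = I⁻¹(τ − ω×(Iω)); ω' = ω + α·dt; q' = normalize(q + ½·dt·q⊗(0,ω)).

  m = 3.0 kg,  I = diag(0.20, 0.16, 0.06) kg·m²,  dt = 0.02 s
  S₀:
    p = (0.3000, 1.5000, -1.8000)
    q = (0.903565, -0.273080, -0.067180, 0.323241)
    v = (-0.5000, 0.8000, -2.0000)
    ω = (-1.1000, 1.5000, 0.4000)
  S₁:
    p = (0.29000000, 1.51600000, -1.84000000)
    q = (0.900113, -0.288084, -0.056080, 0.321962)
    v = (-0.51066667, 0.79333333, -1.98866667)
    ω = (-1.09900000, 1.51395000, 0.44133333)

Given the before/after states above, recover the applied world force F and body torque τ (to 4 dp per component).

velocity change Δv = (-0.01066667, -0.00666667, 0.01133333)
m·(v₁−v₀)/dt = (-1.6000, -1.0000, 1.7000)
ω₁ − ω₀ = (0.00100000, 0.01395000, 0.04133333)
ω₀×(Iω₀) = (-0.0600, -0.0616, 0.0660)
τ = I·(Δω/dt) + ω₀×(Iω₀) = (-0.0500, 0.0500, 0.1900)

F = (-1.6000, -1.0000, 1.7000)
τ = (-0.0500, 0.0500, 0.1900)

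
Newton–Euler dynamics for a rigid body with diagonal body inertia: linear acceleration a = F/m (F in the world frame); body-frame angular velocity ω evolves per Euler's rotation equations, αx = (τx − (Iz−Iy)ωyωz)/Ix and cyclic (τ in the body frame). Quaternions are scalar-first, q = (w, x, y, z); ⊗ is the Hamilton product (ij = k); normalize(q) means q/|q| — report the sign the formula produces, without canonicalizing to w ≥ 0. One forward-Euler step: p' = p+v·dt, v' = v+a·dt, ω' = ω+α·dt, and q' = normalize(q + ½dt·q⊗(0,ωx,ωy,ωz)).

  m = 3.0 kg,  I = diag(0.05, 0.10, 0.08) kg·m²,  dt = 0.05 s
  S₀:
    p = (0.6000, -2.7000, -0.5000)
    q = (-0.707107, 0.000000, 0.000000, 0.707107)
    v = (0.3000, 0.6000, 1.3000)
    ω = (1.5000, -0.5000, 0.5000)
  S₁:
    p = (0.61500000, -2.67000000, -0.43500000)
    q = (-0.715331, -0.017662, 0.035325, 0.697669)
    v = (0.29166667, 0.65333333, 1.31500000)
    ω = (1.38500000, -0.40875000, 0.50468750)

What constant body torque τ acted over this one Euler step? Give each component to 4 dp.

Δω = ω₁−ω₀ = (-0.11500000, 0.09125000, 0.00468750)
ω₀×(Iω₀) = (0.0050, -0.0225, -0.0375)
I·α + gyro = (-0.1100, 0.1600, -0.0300)

τ = (-0.1100, 0.1600, -0.0300)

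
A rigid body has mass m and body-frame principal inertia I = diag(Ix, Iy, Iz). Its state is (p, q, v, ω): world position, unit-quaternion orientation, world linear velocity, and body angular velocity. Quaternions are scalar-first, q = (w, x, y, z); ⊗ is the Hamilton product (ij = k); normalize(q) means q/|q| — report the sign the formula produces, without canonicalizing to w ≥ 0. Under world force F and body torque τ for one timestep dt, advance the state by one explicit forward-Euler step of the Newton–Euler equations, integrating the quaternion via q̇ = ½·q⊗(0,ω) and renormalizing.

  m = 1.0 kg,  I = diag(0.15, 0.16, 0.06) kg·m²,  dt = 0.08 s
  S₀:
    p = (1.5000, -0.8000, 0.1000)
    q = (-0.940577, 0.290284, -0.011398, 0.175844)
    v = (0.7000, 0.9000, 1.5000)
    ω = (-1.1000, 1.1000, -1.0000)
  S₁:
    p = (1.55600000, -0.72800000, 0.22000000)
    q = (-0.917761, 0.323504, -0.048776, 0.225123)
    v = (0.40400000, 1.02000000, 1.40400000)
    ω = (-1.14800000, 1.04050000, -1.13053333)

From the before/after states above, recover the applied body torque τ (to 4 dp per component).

Δω = ω₁−ω₀ = (-0.04800000, -0.05950000, -0.13053333)
precession coupling = (0.1100, 0.0990, -0.0121)
applied torque τ = (0.0200, -0.0200, -0.1100)

τ = (0.0200, -0.0200, -0.1100)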